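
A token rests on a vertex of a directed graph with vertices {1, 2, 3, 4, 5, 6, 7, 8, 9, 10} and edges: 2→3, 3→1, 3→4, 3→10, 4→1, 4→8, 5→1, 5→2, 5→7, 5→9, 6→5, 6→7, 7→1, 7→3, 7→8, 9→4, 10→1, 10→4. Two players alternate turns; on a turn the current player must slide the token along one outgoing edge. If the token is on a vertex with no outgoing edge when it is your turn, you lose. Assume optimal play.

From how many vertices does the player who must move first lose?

5

Label each position W (a win for the player to move) or L (a loss). A position with no legal move is L; any other position is W exactly when some move reaches an L, and L when every move reaches a W.
Every edge goes from a vertex to one that appears earlier in the order 8, 1, 4, 10, 3, 2, 9, 7, 5, 6, so processing vertices in that order labels each vertex after all of its successors.
8: no outgoing edge → L
1: no outgoing edge → L
4: reaches L-position 1 → W
10: reaches L-position 1 → W
3: reaches L-position 1 → W
2: only reaches 3(W), which is W → L
9: only reaches 4(W), which is W → L
7: reaches L-position 1 → W
5: reaches L-position 9 → W
6: only reaches 5(W), 7(W), all W → L
The L vertices are 1, 2, 6, 8, 9; that is 5 in all.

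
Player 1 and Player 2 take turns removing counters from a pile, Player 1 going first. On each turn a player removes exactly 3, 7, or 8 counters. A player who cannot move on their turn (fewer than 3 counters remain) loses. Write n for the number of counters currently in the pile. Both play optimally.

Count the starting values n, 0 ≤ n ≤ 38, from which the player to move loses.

16

Use the standard recursion: the mover loses at a terminal position; elsewhere, the mover wins exactly when some move hands the opponent an L position.
n=0: no move → L
n=1: no move → L
n=2: no move → L
n=3: W (go to 0, an L position)
n=4: W (go to 1, an L position)
n=5: W (go to 2, an L position)
n=6: L (sole option 3(W) is W)
n=7: W (go to 0, an L position)
n=8: W (go to 1, an L position)
n=9: W (go to 6, an L position)
n=10: W (go to 2, an L position)
n=11: L (options 8(W), 4(W), 3(W) are all W)
n=12: L (options 9(W), 5(W), 4(W) are all W)
n=13: W (go to 6, an L position)
n=14: W (go to 11, an L position)
n=15: W (go to 12, an L position)
n=16: L (options 13(W), 9(W), 8(W) are all W)
n=17: L (options 14(W), 10(W), 9(W) are all W)
n=18: W (go to 11, an L position)
n=19: W (go to 16, an L position)
n=20: W (go to 17, an L position)
n=21: L (options 18(W), 14(W), 13(W) are all W)
n=22: L (options 19(W), 15(W), 14(W) are all W)
n=23: W (go to 16, an L position)
n=24: W (go to 21, an L position)
n=25: W (go to 22, an L position)
n=26: L (options 23(W), 19(W), 18(W) are all W)
n=27: L (options 24(W), 20(W), 19(W) are all W)
n=28: W (go to 21, an L position)
n=29: W (go to 26, an L position)
n=30: W (go to 27, an L position)
n=31: L (options 28(W), 24(W), 23(W) are all W)
n=32: L (options 29(W), 25(W), 24(W) are all W)
n=33: W (go to 26, an L position)
n=34: W (go to 31, an L position)
n=35: W (go to 32, an L position)
n=36: L (options 33(W), 29(W), 28(W) are all W)
n=37: L (options 34(W), 30(W), 29(W) are all W)
n=38: W (go to 31, an L position)
L entries with 0 ≤ n ≤ 38: n = 0, 1, 2, 6, 11, 12, 16, 17, 21, 22, 26, 27, 31, 32, 36, 37; that makes 16.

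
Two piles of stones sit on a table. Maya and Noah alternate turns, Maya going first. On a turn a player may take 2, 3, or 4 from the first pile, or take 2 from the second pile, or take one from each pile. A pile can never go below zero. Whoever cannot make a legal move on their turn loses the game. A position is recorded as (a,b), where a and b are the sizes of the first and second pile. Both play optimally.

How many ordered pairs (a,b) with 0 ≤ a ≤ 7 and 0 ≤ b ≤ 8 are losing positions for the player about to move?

Positions with no move are L. A position that does have a move is losing for the player to move precisely when every available move leads to a winning position for the opponent. Fill in the labels:
Every move lowers a or b (never raises either), so fill the grid row by row in increasing a, and left to right within a row: each cell's successors are then already labelled.
      b=0  b=1  b=2  b=3  b=4  b=5  b=6  b=7  b=8
a=0:    L    L    W    W    L    L    W    W    L
a=1:    L    W    W    L    L    W    W    L    L
a=2:    W    W    L    L    W    W    L    L    W
a=3:    W    W    L    W    W    W    L    W    W
a=4:    W    W    W    W    W    W    W    W    W
a=5:    W    L    W    W    W    L    W    W    W
a=6:    L    L    W    W    L    L    W    W    L
a=7:    L    W    W    L    L    W    W    L    L
Cells with no legal move (terminal, hence L): (0,0), (0,1), (1,0).
The remaining L cells, each justified by listing all of its moves:
(0,4): →(0,2)(W) only, which is W, so L
(0,5): →(0,3)(W) only, which is W, so L
(0,8): →(0,6)(W) only, which is W, so L
(1,3): →(1,1)(W), (0,2)(W) — all W, so L
(1,4): →(1,2)(W), (0,3)(W) — all W, so L
(1,7): →(1,5)(W), (0,6)(W) — all W, so L
(1,8): →(1,6)(W), (0,7)(W) — all W, so L
(2,2): →(0,2)(W), (2,0)(W), (1,1)(W) — all W, so L
(2,3): →(0,3)(W), (2,1)(W), (1,2)(W) — all W, so L
(2,6): →(0,6)(W), (2,4)(W), (1,5)(W) — all W, so L
(2,7): →(0,7)(W), (2,5)(W), (1,6)(W) — all W, so L
(3,2): →(1,2)(W), (0,2)(W), (3,0)(W), (2,1)(W) — all W, so L
(3,6): →(1,6)(W), (0,6)(W), (3,4)(W), (2,5)(W) — all W, so L
(5,1): →(3,1)(W), (2,1)(W), (1,1)(W), (4,0)(W) — all W, so L
(5,5): →(3,5)(W), (2,5)(W), (1,5)(W), (5,3)(W), (4,4)(W) — all W, so L
(6,0): →(4,0)(W), (3,0)(W), (2,0)(W) — all W, so L
(6,1): →(4,1)(W), (3,1)(W), (2,1)(W), (5,0)(W) — all W, so L
(6,4): →(4,4)(W), (3,4)(W), (2,4)(W), (6,2)(W), (5,3)(W) — all W, so L
(6,5): →(4,5)(W), (3,5)(W), (2,5)(W), (6,3)(W), (5,4)(W) — all W, so L
(6,8): →(4,8)(W), (3,8)(W), (2,8)(W), (6,6)(W), (5,7)(W) — all W, so L
(7,0): →(5,0)(W), (4,0)(W), (3,0)(W) — all W, so L
(7,3): →(5,3)(W), (4,3)(W), (3,3)(W), (7,1)(W), (6,2)(W) — all W, so L
(7,4): →(5,4)(W), (4,4)(W), (3,4)(W), (7,2)(W), (6,3)(W) — all W, so L
(7,7): →(5,7)(W), (4,7)(W), (3,7)(W), (7,5)(W), (6,6)(W) — all W, so L
(7,8): →(5,8)(W), (4,8)(W), (3,8)(W), (7,6)(W), (6,7)(W) — all W, so L
Every other cell has at least one move into one of the L cells above, so it is W.
L cells per row: a=0: 5, a=1: 5, a=2: 4, a=3: 2, a=4: 0, a=5: 2, a=6: 5, a=7: 5; total 28.

28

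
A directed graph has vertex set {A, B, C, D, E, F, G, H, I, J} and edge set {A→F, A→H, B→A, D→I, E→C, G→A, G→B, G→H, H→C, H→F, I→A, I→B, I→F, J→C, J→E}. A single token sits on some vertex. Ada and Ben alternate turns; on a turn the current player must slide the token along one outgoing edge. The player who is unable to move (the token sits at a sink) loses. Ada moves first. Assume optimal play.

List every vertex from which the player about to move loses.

B, C, D, F

Use the standard recursion: the mover loses at a terminal position; elsewhere, the mover wins exactly when some move hands the opponent an L position.
Every edge goes from a vertex to one that appears earlier in the order C, F, H, A, B, I, E, G, D, J, so processing vertices in that order labels each vertex after all of its successors.
C: no outgoing edge → L
F: no outgoing edge → L
H: →F(L), so W
A: →F(L), so W
B: →A(W) only, which is W, so L
I: →B(L), so W
E: →C(L), so W
G: →B(L), so W
D: →I(W) only, which is W, so L
J: →C(L), so W
The losing starting vertices are exactly the entries labelled L in this table (4 of them).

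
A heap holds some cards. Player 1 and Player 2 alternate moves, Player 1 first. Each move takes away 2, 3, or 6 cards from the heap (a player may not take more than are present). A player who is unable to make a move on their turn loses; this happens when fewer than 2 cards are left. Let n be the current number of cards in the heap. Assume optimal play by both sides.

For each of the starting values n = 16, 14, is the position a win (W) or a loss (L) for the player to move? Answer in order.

16: W, 14: L

Positions with no move are L. A position that does have a move is losing for the player to move precisely when every available move leads to a winning position for the opponent. Fill in the labels:
n=0: no move → L
n=1: no move → L
n=2: reaches L-position 0 → W
n=3: reaches L-position 1 → W
n=4: reaches L-position 1 → W
n=5: only reaches 3(W), 2(W), all W → L
n=6: reaches L-position 0 → W
n=7: reaches L-position 5 → W
n=8: reaches L-position 5 → W
n=9: only reaches 7(W), 6(W), 3(W), all W → L
n=10: only reaches 8(W), 7(W), 4(W), all W → L
n=11: reaches L-position 9 → W
n=12: reaches L-position 10 → W
n=13: reaches L-position 10 → W
n=14: only reaches 12(W), 11(W), 8(W), all W → L
n=15: reaches L-position 9 → W
n=16: reaches L-position 14 → W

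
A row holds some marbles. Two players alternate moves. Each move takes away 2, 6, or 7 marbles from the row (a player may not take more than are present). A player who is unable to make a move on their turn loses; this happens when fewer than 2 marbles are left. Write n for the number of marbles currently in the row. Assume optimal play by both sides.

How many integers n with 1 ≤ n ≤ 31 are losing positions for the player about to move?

Positions with no move are L. A position that does have a move is losing for the player to move precisely when every available move leads to a winning position for the opponent. Fill in the labels:
n=0: no move → L
n=1: no move → L
n=2: reaches L-position 0 → W
n=3: reaches L-position 1 → W
n=4: only reaches 2(W), which is W → L
n=5: only reaches 3(W), which is W → L
n=6: reaches L-position 4 → W
n=7: reaches L-position 5 → W
n=8: reaches L-position 1 → W
n=9: only reaches 7(W), 3(W), 2(W), all W → L
n=10: reaches L-position 4 → W
n=11: reaches L-position 9 → W
n=12: reaches L-position 5 → W
n=13: only reaches 11(W), 7(W), 6(W), all W → L
n=14: only reaches 12(W), 8(W), 7(W), all W → L
n=15: reaches L-position 13 → W
n=16: reaches L-position 14 → W
n=17: only reaches 15(W), 11(W), 10(W), all W → L
n=18: only reaches 16(W), 12(W), 11(W), all W → L
n=19: reaches L-position 17 → W
n=20: reaches L-position 18 → W
n=21: reaches L-position 14 → W
n=22: only reaches 20(W), 16(W), 15(W), all W → L
n=23: reaches L-position 17 → W
n=24: reaches L-position 22 → W
n=25: reaches L-position 18 → W
n=26: only reaches 24(W), 20(W), 19(W), all W → L
n=27: only reaches 25(W), 21(W), 20(W), all W → L
n=28: reaches L-position 26 → W
n=29: reaches L-position 27 → W
n=30: only reaches 28(W), 24(W), 23(W), all W → L
n=31: only reaches 29(W), 25(W), 24(W), all W → L
L entries with 1 ≤ n ≤ 31 (n=0 is outside the asked range and is not counted): n = 1, 4, 5, 9, 13, 14, 17, 18, 22, 26, 27, 30, 31; that makes 13.

13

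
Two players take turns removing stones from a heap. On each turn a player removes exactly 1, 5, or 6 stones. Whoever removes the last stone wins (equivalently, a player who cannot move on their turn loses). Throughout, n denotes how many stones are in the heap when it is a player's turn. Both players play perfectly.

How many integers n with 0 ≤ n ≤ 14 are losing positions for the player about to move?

Build the W/L table. Terminal = L. A non-terminal position is W if it has a move to some L; otherwise it is L.
n=0: no move → L
n=1: reaches L-position 0 → W
n=2: only reaches 1(W), which is W → L
n=3: reaches L-position 2 → W
n=4: only reaches 3(W), which is W → L
n=5: reaches L-position 4 → W
n=6: reaches L-position 0 → W
n=7: reaches L-position 2 → W
n=8: reaches L-position 2 → W
n=9: reaches L-position 4 → W
n=10: reaches L-position 4 → W
n=11: only reaches 10(W), 6(W), 5(W), all W → L
n=12: reaches L-position 11 → W
n=13: only reaches 12(W), 8(W), 7(W), all W → L
n=14: reaches L-position 13 → W
L entries with 0 ≤ n ≤ 14: n = 0, 2, 4, 11, 13; that makes 5.

5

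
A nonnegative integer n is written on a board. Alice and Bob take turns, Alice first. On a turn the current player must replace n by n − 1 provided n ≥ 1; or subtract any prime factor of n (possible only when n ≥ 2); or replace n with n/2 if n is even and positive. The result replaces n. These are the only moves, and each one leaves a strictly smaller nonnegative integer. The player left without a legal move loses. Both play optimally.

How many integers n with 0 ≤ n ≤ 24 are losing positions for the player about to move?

Positions with no move are L. A position that does have a move is losing for the player to move precisely when every available move leads to a winning position for the opponent. Fill in the labels:
n=0: no move → L
n=1: reaches L-position 0 → W
n=2: reaches L-position 0 → W
n=3: reaches L-position 0 → W
n=4: only reaches 2(W), 3(W), all W → L
n=5: reaches L-position 0 → W
n=6: reaches L-position 4 → W
n=7: reaches L-position 0 → W
n=8: reaches L-position 4 → W
n=9: only reaches 6(W), 8(W), all W → L
n=10: reaches L-position 9 → W
n=11: reaches L-position 0 → W
n=12: reaches L-position 9 → W
n=13: reaches L-position 0 → W
n=14: only reaches 7(W), 12(W), 13(W), all W → L
n=15: reaches L-position 14 → W
n=16: reaches L-position 14 → W
n=17: reaches L-position 0 → W
n=18: reaches L-position 9 → W
n=19: reaches L-position 0 → W
n=20: only reaches 10(W), 15(W), 18(W), 19(W), all W → L
n=21: reaches L-position 14 → W
n=22: reaches L-position 20 → W
n=23: reaches L-position 0 → W
n=24: only reaches 12(W), 21(W), 22(W), 23(W), all W → L
L entries with 0 ≤ n ≤ 24: n = 0, 4, 9, 14, 20, 24; that makes 6.

6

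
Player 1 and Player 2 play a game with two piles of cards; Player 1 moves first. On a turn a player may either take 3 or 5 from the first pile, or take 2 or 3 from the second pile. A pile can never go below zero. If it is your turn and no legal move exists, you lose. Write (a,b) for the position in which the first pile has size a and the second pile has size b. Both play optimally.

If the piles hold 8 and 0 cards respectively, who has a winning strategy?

Classify positions by backward induction: terminal positions (no move available) are L. From any other position, the mover wins iff some move reaches an L.
No move ever increases a pile, so every position that can arise here has a ≤ 8 and b ≤ 0; it is enough to label the cells with 0 ≤ a ≤ 8 and 0 ≤ b ≤ 0.
Every move lowers a or b (never raises either), so fill the grid row by row in increasing a, and left to right within a row: each cell's successors are then already labelled.
      b=0
a=0:    L
a=1:    L
a=2:    L
a=3:    W
a=4:    W
a=5:    W
a=6:    W
a=7:    W
a=8:    L
Cells with no legal move (terminal, hence L): (0,0), (1,0), (2,0).
The remaining L cells, each justified by listing all of its moves:
(8,0): only reaches (5,0)(W), (3,0)(W), all W → L
Every other cell has at least one move into one of the L cells above, so it is W.
Every move from (8,0) reaches a W position, so the mover loses.

Player 2 wins.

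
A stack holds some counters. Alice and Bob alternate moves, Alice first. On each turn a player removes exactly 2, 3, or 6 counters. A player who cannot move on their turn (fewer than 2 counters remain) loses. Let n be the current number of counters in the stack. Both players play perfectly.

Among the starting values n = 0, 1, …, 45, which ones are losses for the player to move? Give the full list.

Compute win/loss labels from the base case upward. A position with no move is L. Any other position is W if it can reach an L in one move, else L.
n=0: no move → L
n=1: no move → L
n=2: W (go to 0, an L position)
n=3: W (go to 1, an L position)
n=4: W (go to 1, an L position)
n=5: L (options 3(W), 2(W) are all W)
n=6: W (go to 0, an L position)
n=7: W (go to 5, an L position)
n=8: W (go to 5, an L position)
n=9: L (options 7(W), 6(W), 3(W) are all W)
n=10: L (options 8(W), 7(W), 4(W) are all W)
n=11: W (go to 9, an L position)
n=12: W (go to 10, an L position)
n=13: W (go to 10, an L position)
n=14: L (options 12(W), 11(W), 8(W) are all W)
n=15: W (go to 9, an L position)
n=16: W (go to 14, an L position)
n=17: W (go to 14, an L position)
n=18: L (options 16(W), 15(W), 12(W) are all W)
n=19: L (options 17(W), 16(W), 13(W) are all W)
n=20: W (go to 18, an L position)
n=21: W (go to 19, an L position)
n=22: W (go to 19, an L position)
n=23: L (options 21(W), 20(W), 17(W) are all W)
n=24: W (go to 18, an L position)
n=25: W (go to 23, an L position)
n=26: W (go to 23, an L position)
n=27: L (options 25(W), 24(W), 21(W) are all W)
n=28: L (options 26(W), 25(W), 22(W) are all W)
n=29: W (go to 27, an L position)
n=30: W (go to 28, an L position)
n=31: W (go to 28, an L position)
n=32: L (options 30(W), 29(W), 26(W) are all W)
n=33: W (go to 27, an L position)
n=34: W (go to 32, an L position)
n=35: W (go to 32, an L position)
n=36: L (options 34(W), 33(W), 30(W) are all W)
n=37: L (options 35(W), 34(W), 31(W) are all W)
n=38: W (go to 36, an L position)
n=39: W (go to 37, an L position)
n=40: W (go to 37, an L position)
n=41: L (options 39(W), 38(W), 35(W) are all W)
n=42: W (go to 36, an L position)
n=43: W (go to 41, an L position)
n=44: W (go to 41, an L position)
n=45: L (options 43(W), 42(W), 39(W) are all W)
The losing starting values of n are exactly the entries labelled L in this table (16 of them).

0, 1, 5, 9, 10, 14, 18, 19, 23, 27, 28, 32, 36, 37, 41, 45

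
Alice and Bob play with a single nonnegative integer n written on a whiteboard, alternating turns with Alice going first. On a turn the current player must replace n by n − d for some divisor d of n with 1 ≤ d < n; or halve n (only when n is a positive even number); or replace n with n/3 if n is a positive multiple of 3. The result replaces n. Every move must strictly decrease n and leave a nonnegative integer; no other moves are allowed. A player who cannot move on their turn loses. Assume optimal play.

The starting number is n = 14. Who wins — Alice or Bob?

Alice wins.

Work bottom-up. With no move the player to move loses. Otherwise the position is W if at least one move leads to an L position for the opponent, and L if every move leads to a W.
n=0: no move → L
n=1: no move → L
n=2: →1(L), so W
n=3: →1(L), so W
n=4: →2(W), 3(W) — all W, so L
n=5: →4(L), so W
n=6: →4(L), so W
n=7: →6(W) only, which is W, so L
n=8: →4(L), so W
n=9: →3(W), 6(W), 8(W) — all W, so L
n=10: →9(L), so W
n=11: →10(W) only, which is W, so L
n=12: →4(L), so W
n=13: →12(W) only, which is W, so L
n=14: →7(L), so W
From 14 Alice can move to 7, reaching an L position.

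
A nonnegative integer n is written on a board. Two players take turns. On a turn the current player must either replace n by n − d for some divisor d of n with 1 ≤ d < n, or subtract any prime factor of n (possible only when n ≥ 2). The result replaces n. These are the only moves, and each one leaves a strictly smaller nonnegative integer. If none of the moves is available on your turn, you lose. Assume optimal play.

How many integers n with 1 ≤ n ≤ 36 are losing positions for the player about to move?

8

Work bottom-up. With no move the player to move loses. Otherwise the position is W if at least one move leads to an L position for the opponent, and L if every move leads to a W.
n=0: no move → L
n=1: no move → L
n=2: W (go to 0, an L position)
n=3: W (go to 0, an L position)
n=4: L (options 2(W), 3(W) are all W)
n=5: W (go to 0, an L position)
n=6: W (go to 4, an L position)
n=7: W (go to 0, an L position)
n=8: W (go to 4, an L position)
n=9: L (options 6(W), 8(W) are all W)
n=10: W (go to 9, an L position)
n=11: W (go to 0, an L position)
n=12: W (go to 9, an L position)
n=13: W (go to 0, an L position)
n=14: L (options 7(W), 12(W), 13(W) are all W)
n=15: W (go to 14, an L position)
n=16: W (go to 14, an L position)
n=17: W (go to 0, an L position)
n=18: W (go to 9, an L position)
n=19: W (go to 0, an L position)
n=20: L (options 10(W), 15(W), 16(W), 18(W), 19(W) are all W)
n=21: W (go to 14, an L position)
n=22: W (go to 20, an L position)
n=23: W (go to 0, an L position)
n=24: W (go to 20, an L position)
n=25: W (go to 20, an L position)
n=26: L (options 13(W), 24(W), 25(W) are all W)
n=27: W (go to 26, an L position)
n=28: W (go to 14, an L position)
n=29: W (go to 0, an L position)
n=30: W (go to 20, an L position)
n=31: W (go to 0, an L position)
n=32: L (options 16(W), 24(W), 28(W), 30(W), 31(W) are all W)
n=33: W (go to 32, an L position)
n=34: W (go to 32, an L position)
n=35: L (options 28(W), 30(W), 34(W) are all W)
n=36: W (go to 32, an L position)
L entries with 1 ≤ n ≤ 36 (n=0 is outside the asked range and is not counted): n = 1, 4, 9, 14, 20, 26, 32, 35; that makes 8.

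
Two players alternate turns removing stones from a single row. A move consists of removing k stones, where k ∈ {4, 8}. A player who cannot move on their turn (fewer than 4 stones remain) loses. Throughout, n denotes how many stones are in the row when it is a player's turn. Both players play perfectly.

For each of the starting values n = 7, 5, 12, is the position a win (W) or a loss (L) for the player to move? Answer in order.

Positions with no move are L. A position that does have a move is losing for the player to move precisely when every available move leads to a winning position for the opponent. Fill in the labels:
n=0: no move → L
n=1: no move → L
n=2: no move → L
n=3: no move → L
n=4: W (go to 0, an L position)
n=5: W (go to 1, an L position)
n=6: W (go to 2, an L position)
n=7: W (go to 3, an L position)
n=8: W (go to 0, an L position)
n=9: W (go to 1, an L position)
n=10: W (go to 2, an L position)
n=11: W (go to 3, an L position)
n=12: L (options 8(W), 4(W) are all W)

7: W, 5: W, 12: L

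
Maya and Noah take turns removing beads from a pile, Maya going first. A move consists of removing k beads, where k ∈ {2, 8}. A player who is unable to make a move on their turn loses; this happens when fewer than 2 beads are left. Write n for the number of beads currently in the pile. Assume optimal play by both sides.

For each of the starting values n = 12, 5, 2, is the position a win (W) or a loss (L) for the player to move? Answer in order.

Work bottom-up. With no move the player to move loses. Otherwise the position is W if at least one move leads to an L position for the opponent, and L if every move leads to a W.
n=0: no move → L
n=1: no move → L
n=2: can move to 0, which is L ⇒ W
n=3: can move to 1, which is L ⇒ W
n=4: the only move is to 2(W), a W ⇒ L
n=5: the only move is to 3(W), a W ⇒ L
n=6: can move to 4, which is L ⇒ W
n=7: can move to 5, which is L ⇒ W
n=8: can move to 0, which is L ⇒ W
n=9: can move to 1, which is L ⇒ W
n=10: moves to 8(W), 2(W); every one is W ⇒ L
n=11: moves to 9(W), 3(W); every one is W ⇒ L
n=12: can move to 10, which is L ⇒ W

12: W, 5: L, 2: W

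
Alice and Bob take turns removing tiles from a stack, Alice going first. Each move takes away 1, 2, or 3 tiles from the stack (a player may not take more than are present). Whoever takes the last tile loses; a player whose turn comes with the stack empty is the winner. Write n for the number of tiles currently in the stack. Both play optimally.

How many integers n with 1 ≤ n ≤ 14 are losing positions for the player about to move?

Build the W/L table. Terminal = W. A non-terminal position is W if it has a move to some L; otherwise it is L.
n=0: no move; the opponent has just taken the last tile and therefore loses → W
n=1: →0(W) only, which is W, so L
n=2: →1(L), so W
n=3: →1(L), so W
n=4: →1(L), so W
n=5: →4(W), 3(W), 2(W) — all W, so L
n=6: →5(L), so W
n=7: →5(L), so W
n=8: →5(L), so W
n=9: →8(W), 7(W), 6(W) — all W, so L
n=10: →9(L), so W
n=11: →9(L), so W
n=12: →9(L), so W
n=13: →12(W), 11(W), 10(W) — all W, so L
n=14: →13(L), so W
L entries with 1 ≤ n ≤ 14 (the range starts at n=1): n = 1, 5, 9, 13; that makes 4.

4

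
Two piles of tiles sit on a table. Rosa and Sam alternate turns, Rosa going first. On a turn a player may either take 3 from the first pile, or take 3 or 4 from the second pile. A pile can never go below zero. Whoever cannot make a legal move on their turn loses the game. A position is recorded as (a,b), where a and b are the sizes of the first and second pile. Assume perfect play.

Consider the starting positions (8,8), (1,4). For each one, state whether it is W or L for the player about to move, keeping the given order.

(8,8): L, (1,4): W

Label each position W (a win for the player to move) or L (a loss). A position with no legal move is L; any other position is W exactly when some move reaches an L, and L when every move reaches a W.
No move ever increases a pile, so every position that can arise here has a ≤ 8 and b ≤ 8; it is enough to label the cells with 0 ≤ a ≤ 8 and 0 ≤ b ≤ 8.
Every move lowers a or b (never raises either), so fill the grid row by row in increasing a, and left to right within a row: each cell's successors are then already labelled.
      b=0  b=1  b=2  b=3  b=4  b=5  b=6  b=7  b=8
a=0:    L    L    L    W    W    W    W    L    L
a=1:    L    L    L    W    W    W    W    L    L
a=2:    L    L    L    W    W    W    W    L    L
a=3:    W    W    W    L    L    L    W    W    W
a=4:    W    W    W    L    L    L    W    W    W
a=5:    W    W    W    L    L    L    W    W    W
a=6:    L    L    L    W    W    W    W    L    L
a=7:    L    L    L    W    W    W    W    L    L
a=8:    L    L    L    W    W    W    W    L    L
Cells with no legal move (terminal, hence L): (0,0), (0,1), (0,2), (1,0), (1,1), (1,2), (2,0), (2,1), (2,2).
The remaining L cells, each justified by listing all of its moves:
(0,7): moves to (0,4)(W), (0,3)(W); every one is W ⇒ L
(0,8): moves to (0,5)(W), (0,4)(W); every one is W ⇒ L
(1,7): moves to (1,4)(W), (1,3)(W); every one is W ⇒ L
(1,8): moves to (1,5)(W), (1,4)(W); every one is W ⇒ L
(2,7): moves to (2,4)(W), (2,3)(W); every one is W ⇒ L
(2,8): moves to (2,5)(W), (2,4)(W); every one is W ⇒ L
(3,3): moves to (0,3)(W), (3,0)(W); every one is W ⇒ L
(3,4): moves to (0,4)(W), (3,1)(W), (3,0)(W); every one is W ⇒ L
(3,5): moves to (0,5)(W), (3,2)(W), (3,1)(W); every one is W ⇒ L
(4,3): moves to (1,3)(W), (4,0)(W); every one is W ⇒ L
(4,4): moves to (1,4)(W), (4,1)(W), (4,0)(W); every one is W ⇒ L
(4,5): moves to (1,5)(W), (4,2)(W), (4,1)(W); every one is W ⇒ L
(5,3): moves to (2,3)(W), (5,0)(W); every one is W ⇒ L
(5,4): moves to (2,4)(W), (5,1)(W), (5,0)(W); every one is W ⇒ L
(5,5): moves to (2,5)(W), (5,2)(W), (5,1)(W); every one is W ⇒ L
(6,0): the only move is to (3,0)(W), a W ⇒ L
(6,1): the only move is to (3,1)(W), a W ⇒ L
(6,2): the only move is to (3,2)(W), a W ⇒ L
(6,7): moves to (3,7)(W), (6,4)(W), (6,3)(W); every one is W ⇒ L
(6,8): moves to (3,8)(W), (6,5)(W), (6,4)(W); every one is W ⇒ L
(7,0): the only move is to (4,0)(W), a W ⇒ L
(7,1): the only move is to (4,1)(W), a W ⇒ L
(7,2): the only move is to (4,2)(W), a W ⇒ L
(7,7): moves to (4,7)(W), (7,4)(W), (7,3)(W); every one is W ⇒ L
(7,8): moves to (4,8)(W), (7,5)(W), (7,4)(W); every one is W ⇒ L
(8,0): the only move is to (5,0)(W), a W ⇒ L
(8,1): the only move is to (5,1)(W), a W ⇒ L
(8,2): the only move is to (5,2)(W), a W ⇒ L
(8,7): moves to (5,7)(W), (8,4)(W), (8,3)(W); every one is W ⇒ L
(8,8): moves to (5,8)(W), (8,5)(W), (8,4)(W); every one is W ⇒ L
Every other cell has at least one move into one of the L cells above, so it is W.
(8,8): one of the L cells justified above, so L
(1,4): the move to (1,1) reaches an L cell, so W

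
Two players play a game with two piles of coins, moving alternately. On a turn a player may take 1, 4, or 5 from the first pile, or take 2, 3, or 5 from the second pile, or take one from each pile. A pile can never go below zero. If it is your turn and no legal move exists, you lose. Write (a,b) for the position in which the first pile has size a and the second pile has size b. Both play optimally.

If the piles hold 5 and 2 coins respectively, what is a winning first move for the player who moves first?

Move to (4,2).

Positions with no move are L. A position that does have a move is losing for the player to move precisely when every available move leads to a winning position for the opponent. Fill in the labels:
No move ever increases a pile, so every position that can arise here has a ≤ 5 and b ≤ 2; it is enough to label the cells with 0 ≤ a ≤ 5 and 0 ≤ b ≤ 2.
Every move lowers a or b (never raises either), so fill the grid row by row in increasing a, and left to right within a row: each cell's successors are then already labelled.
      b=0  b=1  b=2
a=0:    L    L    W
a=1:    W    W    W
a=2:    L    L    W
a=3:    W    W    W
a=4:    W    W    L
a=5:    W    W    W
Cells with no legal move (terminal, hence L): (0,0), (0,1).
The remaining L cells, each justified by listing all of its moves:
(2,0): the only move is to (1,0)(W), a W ⇒ L
(2,1): moves to (1,1)(W), (1,0)(W); every one is W ⇒ L
(4,2): moves to (3,2)(W), (0,2)(W), (4,0)(W), (3,1)(W); every one is W ⇒ L
Every other cell has at least one move into one of the L cells above, so it is W.
From (5,2), the L positions reachable in one move are: (4,2).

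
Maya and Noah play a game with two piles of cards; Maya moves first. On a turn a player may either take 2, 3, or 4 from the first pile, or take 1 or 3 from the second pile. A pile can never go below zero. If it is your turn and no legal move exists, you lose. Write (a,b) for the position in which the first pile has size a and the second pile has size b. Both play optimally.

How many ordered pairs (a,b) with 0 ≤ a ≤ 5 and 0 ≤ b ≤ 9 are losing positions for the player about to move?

Build the W/L table. Terminal = L. A non-terminal position is W if it has a move to some L; otherwise it is L.
Every move lowers a or b (never raises either), so fill the grid row by row in increasing a, and left to right within a row: each cell's successors are then already labelled.
      b=0  b=1  b=2  b=3  b=4  b=5  b=6  b=7  b=8  b=9
a=0:    L    W    L    W    L    W    L    W    L    W
a=1:    L    W    L    W    L    W    L    W    L    W
a=2:    W    L    W    L    W    L    W    L    W    L
a=3:    W    L    W    L    W    L    W    L    W    L
a=4:    W    W    W    W    W    W    W    W    W    W
a=5:    W    W    W    W    W    W    W    W    W    W
Cells with no legal move (terminal, hence L): (0,0), (1,0).
The remaining L cells, each justified by listing all of its moves:
(0,2): L (sole option (0,1)(W) is W)
(0,4): L (options (0,3)(W), (0,1)(W) are all W)
(0,6): L (options (0,5)(W), (0,3)(W) are all W)
(0,8): L (options (0,7)(W), (0,5)(W) are all W)
(1,2): L (sole option (1,1)(W) is W)
(1,4): L (options (1,3)(W), (1,1)(W) are all W)
(1,6): L (options (1,5)(W), (1,3)(W) are all W)
(1,8): L (options (1,7)(W), (1,5)(W) are all W)
(2,1): L (options (0,1)(W), (2,0)(W) are all W)
(2,3): L (options (0,3)(W), (2,2)(W), (2,0)(W) are all W)
(2,5): L (options (0,5)(W), (2,4)(W), (2,2)(W) are all W)
(2,7): L (options (0,7)(W), (2,6)(W), (2,4)(W) are all W)
(2,9): L (options (0,9)(W), (2,8)(W), (2,6)(W) are all W)
(3,1): L (options (1,1)(W), (0,1)(W), (3,0)(W) are all W)
(3,3): L (options (1,3)(W), (0,3)(W), (3,2)(W), (3,0)(W) are all W)
(3,5): L (options (1,5)(W), (0,5)(W), (3,4)(W), (3,2)(W) are all W)
(3,7): L (options (1,7)(W), (0,7)(W), (3,6)(W), (3,4)(W) are all W)
(3,9): L (options (1,9)(W), (0,9)(W), (3,8)(W), (3,6)(W) are all W)
Every other cell has at least one move into one of the L cells above, so it is W.
L cells per row: a=0: 5, a=1: 5, a=2: 5, a=3: 5, a=4: 0, a=5: 0; total 20.

20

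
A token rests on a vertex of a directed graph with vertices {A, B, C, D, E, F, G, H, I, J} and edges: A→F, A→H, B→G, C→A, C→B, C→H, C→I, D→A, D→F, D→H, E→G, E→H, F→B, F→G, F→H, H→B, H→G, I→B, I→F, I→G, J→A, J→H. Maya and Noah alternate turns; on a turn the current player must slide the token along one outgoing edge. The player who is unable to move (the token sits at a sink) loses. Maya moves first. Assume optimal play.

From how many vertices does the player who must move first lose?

Work bottom-up. With no move the player to move loses. Otherwise the position is W if at least one move leads to an L position for the opponent, and L if every move leads to a W.
Every edge goes from a vertex to one that appears earlier in the order G, B, H, E, F, I, A, C, J, D, so processing vertices in that order labels each vertex after all of its successors.
G: no outgoing edge → L
B: can move to G, which is L ⇒ W
H: can move to G, which is L ⇒ W
E: can move to G, which is L ⇒ W
F: can move to G, which is L ⇒ W
I: can move to G, which is L ⇒ W
A: moves to F(W), H(W); every one is W ⇒ L
C: can move to A, which is L ⇒ W
J: can move to A, which is L ⇒ W
D: can move to A, which is L ⇒ W
The L vertices are A, G; that is 2 in all.

2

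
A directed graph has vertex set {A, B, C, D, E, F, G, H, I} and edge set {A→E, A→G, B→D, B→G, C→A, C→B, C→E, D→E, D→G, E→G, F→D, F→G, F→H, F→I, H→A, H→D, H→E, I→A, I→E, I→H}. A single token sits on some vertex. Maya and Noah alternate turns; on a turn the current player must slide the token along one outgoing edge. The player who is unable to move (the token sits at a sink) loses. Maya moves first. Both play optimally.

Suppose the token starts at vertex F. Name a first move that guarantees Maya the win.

Positions with no move are L. A position that does have a move is losing for the player to move precisely when every available move leads to a winning position for the opponent. Fill in the labels:
Every edge goes from a vertex to one that appears earlier in the order G, E, D, A, H, B, C, I, F, so processing vertices in that order labels each vertex after all of its successors.
G: no outgoing edge → L
E: reaches L-position G → W
D: reaches L-position G → W
A: reaches L-position G → W
H: only reaches A(W), D(W), E(W), all W → L
B: reaches L-position G → W
C: only reaches B(W), A(W), E(W), all W → L
I: reaches L-position H → W
F: reaches L-position H → W
From F, the L positions reachable in one move are: H, G. Any move reaching one of these is winning.

Move to H.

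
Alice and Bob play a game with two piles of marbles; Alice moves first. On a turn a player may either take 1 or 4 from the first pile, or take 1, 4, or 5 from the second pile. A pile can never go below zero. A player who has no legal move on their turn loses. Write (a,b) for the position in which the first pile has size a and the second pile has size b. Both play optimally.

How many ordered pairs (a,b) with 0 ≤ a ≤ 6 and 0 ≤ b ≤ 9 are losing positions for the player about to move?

Positions with no move are L. A position that does have a move is losing for the player to move precisely when every available move leads to a winning position for the opponent. Fill in the labels:
Every move lowers a or b (never raises either), so fill the grid row by row in increasing a, and left to right within a row: each cell's successors are then already labelled.
      b=0  b=1  b=2  b=3  b=4  b=5  b=6  b=7  b=8  b=9
a=0:    L    W    L    W    W    W    W    W    L    W
a=1:    W    L    W    L    W    W    W    W    W    L
a=2:    L    W    L    W    W    W    W    W    L    W
a=3:    W    L    W    L    W    W    W    W    W    L
a=4:    W    W    W    W    L    W    L    W    W    W
a=5:    L    W    L    W    W    W    W    W    L    W
a=6:    W    L    W    L    W    W    W    W    W    L
Cells with no legal move (terminal, hence L): (0,0).
The remaining L cells, each justified by listing all of its moves:
(0,2): L (sole option (0,1)(W) is W)
(0,8): L (options (0,7)(W), (0,4)(W), (0,3)(W) are all W)
(1,1): L (options (0,1)(W), (1,0)(W) are all W)
(1,3): L (options (0,3)(W), (1,2)(W) are all W)
(1,9): L (options (0,9)(W), (1,8)(W), (1,5)(W), (1,4)(W) are all W)
(2,0): L (sole option (1,0)(W) is W)
(2,2): L (options (1,2)(W), (2,1)(W) are all W)
(2,8): L (options (1,8)(W), (2,7)(W), (2,4)(W), (2,3)(W) are all W)
(3,1): L (options (2,1)(W), (3,0)(W) are all W)
(3,3): L (options (2,3)(W), (3,2)(W) are all W)
(3,9): L (options (2,9)(W), (3,8)(W), (3,5)(W), (3,4)(W) are all W)
(4,4): L (options (3,4)(W), (0,4)(W), (4,3)(W), (4,0)(W) are all W)
(4,6): L (options (3,6)(W), (0,6)(W), (4,5)(W), (4,2)(W), (4,1)(W) are all W)
(5,0): L (options (4,0)(W), (1,0)(W) are all W)
(5,2): L (options (4,2)(W), (1,2)(W), (5,1)(W) are all W)
(5,8): L (options (4,8)(W), (1,8)(W), (5,7)(W), (5,4)(W), (5,3)(W) are all W)
(6,1): L (options (5,1)(W), (2,1)(W), (6,0)(W) are all W)
(6,3): L (options (5,3)(W), (2,3)(W), (6,2)(W) are all W)
(6,9): L (options (5,9)(W), (2,9)(W), (6,8)(W), (6,5)(W), (6,4)(W) are all W)
Every other cell has at least one move into one of the L cells above, so it is W.
L cells per row: a=0: 3, a=1: 3, a=2: 3, a=3: 3, a=4: 2, a=5: 3, a=6: 3; total 20.

20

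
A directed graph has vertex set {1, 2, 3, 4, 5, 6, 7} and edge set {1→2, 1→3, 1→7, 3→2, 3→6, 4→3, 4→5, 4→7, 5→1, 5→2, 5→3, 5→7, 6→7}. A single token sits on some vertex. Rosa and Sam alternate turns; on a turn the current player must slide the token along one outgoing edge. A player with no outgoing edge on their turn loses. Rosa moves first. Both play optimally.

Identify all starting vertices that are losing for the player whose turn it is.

2, 7

Compute win/loss labels from the base case upward. A position with no move is L. Any other position is W if it can reach an L in one move, else L.
Every edge goes from a vertex to one that appears earlier in the order 7, 2, 6, 3, 1, 5, 4, so processing vertices in that order labels each vertex after all of its successors.
7: no outgoing edge → L
2: no outgoing edge → L
6: →7(L), so W
3: →2(L), so W
1: →2(L), so W
5: →2(L), so W
4: →7(L), so W
The losing starting vertices are exactly the entries labelled L in this table (2 of them).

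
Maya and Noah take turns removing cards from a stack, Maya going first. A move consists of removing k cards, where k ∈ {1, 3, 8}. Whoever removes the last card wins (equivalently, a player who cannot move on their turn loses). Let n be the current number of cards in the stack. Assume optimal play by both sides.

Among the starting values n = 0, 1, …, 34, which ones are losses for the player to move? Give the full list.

Build the W/L table. Terminal = L. A non-terminal position is W if it has a move to some L; otherwise it is L.
n=0: no move → L
n=1: can move to 0, which is L ⇒ W
n=2: the only move is to 1(W), a W ⇒ L
n=3: can move to 2, which is L ⇒ W
n=4: moves to 3(W), 1(W); every one is W ⇒ L
n=5: can move to 4, which is L ⇒ W
n=6: moves to 5(W), 3(W); every one is W ⇒ L
n=7: can move to 6, which is L ⇒ W
n=8: can move to 0, which is L ⇒ W
n=9: can move to 6, which is L ⇒ W
n=10: can move to 2, which is L ⇒ W
n=11: moves to 10(W), 8(W), 3(W); every one is W ⇒ L
n=12: can move to 11, which is L ⇒ W
n=13: moves to 12(W), 10(W), 5(W); every one is W ⇒ L
n=14: can move to 13, which is L ⇒ W
n=15: moves to 14(W), 12(W), 7(W); every one is W ⇒ L
n=16: can move to 15, which is L ⇒ W
n=17: moves to 16(W), 14(W), 9(W); every one is W ⇒ L
n=18: can move to 17, which is L ⇒ W
n=19: can move to 11, which is L ⇒ W
n=20: can move to 17, which is L ⇒ W
n=21: can move to 13, which is L ⇒ W
n=22: moves to 21(W), 19(W), 14(W); every one is W ⇒ L
n=23: can move to 22, which is L ⇒ W
n=24: moves to 23(W), 21(W), 16(W); every one is W ⇒ L
n=25: can move to 24, which is L ⇒ W
n=26: moves to 25(W), 23(W), 18(W); every one is W ⇒ L
n=27: can move to 26, which is L ⇒ W
n=28: moves to 27(W), 25(W), 20(W); every one is W ⇒ L
n=29: can move to 28, which is L ⇒ W
n=30: can move to 22, which is L ⇒ W
n=31: can move to 28, which is L ⇒ W
n=32: can move to 24, which is L ⇒ W
n=33: moves to 32(W), 30(W), 25(W); every one is W ⇒ L
n=34: can move to 33, which is L ⇒ W
Reading off the rows marked L gives the requested list; there are 13 such values of n.

0, 2, 4, 6, 11, 13, 15, 17, 22, 24, 26, 28, 33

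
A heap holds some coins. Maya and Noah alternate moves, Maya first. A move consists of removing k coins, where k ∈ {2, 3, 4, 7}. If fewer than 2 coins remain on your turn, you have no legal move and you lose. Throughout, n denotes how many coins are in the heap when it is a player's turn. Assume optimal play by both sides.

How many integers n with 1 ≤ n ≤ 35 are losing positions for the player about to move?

10

Classify positions by backward induction: terminal positions (no move available) are L. From any other position, the mover wins iff some move reaches an L.
n=0: no move → L
n=1: no move → L
n=2: →0(L), so W
n=3: →1(L), so W
n=4: →1(L), so W
n=5: →1(L), so W
n=6: →4(W), 3(W), 2(W) — all W, so L
n=7: →0(L), so W
n=8: →6(L), so W
n=9: →6(L), so W
n=10: →6(L), so W
n=11: →9(W), 8(W), 7(W), 4(W) — all W, so L
n=12: →10(W), 9(W), 8(W), 5(W) — all W, so L
n=13: →11(L), so W
n=14: →12(L), so W
n=15: →12(L), so W
n=16: →12(L), so W
n=17: →15(W), 14(W), 13(W), 10(W) — all W, so L
n=18: →11(L), so W
n=19: →17(L), so W
n=20: →17(L), so W
n=21: →17(L), so W
n=22: →20(W), 19(W), 18(W), 15(W) — all W, so L
n=23: →21(W), 20(W), 19(W), 16(W) — all W, so L
n=24: →22(L), so W
n=25: →23(L), so W
n=26: →23(L), so W
n=27: →23(L), so W
n=28: →26(W), 25(W), 24(W), 21(W) — all W, so L
n=29: →22(L), so W
n=30: →28(L), so W
n=31: →28(L), so W
n=32: →28(L), so W
n=33: →31(W), 30(W), 29(W), 26(W) — all W, so L
n=34: →32(W), 31(W), 30(W), 27(W) — all W, so L
n=35: →33(L), so W
L entries with 1 ≤ n ≤ 35 (n=0 is outside the asked range and is not counted): n = 1, 6, 11, 12, 17, 22, 23, 28, 33, 34; that makes 10.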